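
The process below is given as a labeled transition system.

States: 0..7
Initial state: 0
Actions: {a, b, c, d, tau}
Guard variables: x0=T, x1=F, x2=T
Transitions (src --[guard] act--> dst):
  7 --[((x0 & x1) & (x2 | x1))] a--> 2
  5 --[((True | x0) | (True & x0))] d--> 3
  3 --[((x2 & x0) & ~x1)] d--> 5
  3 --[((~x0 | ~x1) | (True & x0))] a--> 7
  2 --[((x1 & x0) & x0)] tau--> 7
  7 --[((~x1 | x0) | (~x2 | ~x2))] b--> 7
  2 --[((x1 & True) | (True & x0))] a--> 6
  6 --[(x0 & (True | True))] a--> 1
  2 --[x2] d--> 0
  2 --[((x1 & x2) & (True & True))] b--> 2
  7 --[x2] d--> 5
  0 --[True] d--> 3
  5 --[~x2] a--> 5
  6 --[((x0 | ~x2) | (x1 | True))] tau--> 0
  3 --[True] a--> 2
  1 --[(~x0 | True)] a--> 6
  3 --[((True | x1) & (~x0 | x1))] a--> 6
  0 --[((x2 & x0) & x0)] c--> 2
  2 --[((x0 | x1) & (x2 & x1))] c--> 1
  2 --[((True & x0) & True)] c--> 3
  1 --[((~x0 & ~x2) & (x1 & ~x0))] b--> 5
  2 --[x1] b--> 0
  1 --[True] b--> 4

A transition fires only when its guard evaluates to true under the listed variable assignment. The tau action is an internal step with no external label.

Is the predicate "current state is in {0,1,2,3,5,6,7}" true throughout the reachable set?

Answer: INVARIANT VIOLATED at state 4

Trace:
Inv-set: {0,1,2,3,5,6,7}
Reach set: {0,1,2,3,4,5,6,7}
  0: ok
  1: ok
  2: ok
  3: ok
  4: outside
  5: ok
  6: ok
  7: ok
counterexample path to 4: c·a·a·b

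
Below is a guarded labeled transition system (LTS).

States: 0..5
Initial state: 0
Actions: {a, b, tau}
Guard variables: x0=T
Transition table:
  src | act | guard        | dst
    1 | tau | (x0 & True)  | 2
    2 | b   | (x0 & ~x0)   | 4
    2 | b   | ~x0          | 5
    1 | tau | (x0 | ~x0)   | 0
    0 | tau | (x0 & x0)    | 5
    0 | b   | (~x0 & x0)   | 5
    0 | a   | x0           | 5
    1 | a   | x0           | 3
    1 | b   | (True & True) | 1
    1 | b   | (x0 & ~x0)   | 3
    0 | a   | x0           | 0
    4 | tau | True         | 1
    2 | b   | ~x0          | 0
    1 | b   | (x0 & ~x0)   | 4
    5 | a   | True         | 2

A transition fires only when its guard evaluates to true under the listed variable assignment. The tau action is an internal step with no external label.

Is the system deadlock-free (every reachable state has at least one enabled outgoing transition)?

R = {0,2,5}
  0: a→0  a→5  tau→5  [3 exit(s)]
  2: ∅  [deadlock]
  5: a→2  [1 exit(s)]
trace reaching 2: tau·a

Answer: DEADLOCK at state 2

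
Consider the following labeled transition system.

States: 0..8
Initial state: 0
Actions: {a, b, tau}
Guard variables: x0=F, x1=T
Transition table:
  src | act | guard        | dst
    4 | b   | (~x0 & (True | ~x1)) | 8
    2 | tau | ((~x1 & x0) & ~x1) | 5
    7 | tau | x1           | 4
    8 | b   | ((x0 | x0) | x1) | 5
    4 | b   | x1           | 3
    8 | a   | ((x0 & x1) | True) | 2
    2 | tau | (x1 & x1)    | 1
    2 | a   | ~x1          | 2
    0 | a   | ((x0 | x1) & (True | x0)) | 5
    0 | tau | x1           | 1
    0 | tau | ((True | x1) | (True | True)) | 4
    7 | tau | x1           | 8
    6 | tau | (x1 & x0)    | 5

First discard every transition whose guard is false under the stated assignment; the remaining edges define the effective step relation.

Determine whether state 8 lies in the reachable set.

After dropping false guards: 10 live edges.
depth 0: {0}
depth 1: {1,4,5}  total {0,1,4,5}
depth 2: {3,8}  total {0,1,3,4,5,8}
depth 3: {2}  total {0,1,2,3,4,5,8}
Reach set: {0,1,2,3,4,5,8}
Path to 8: tau·b

Answer: REACHABLE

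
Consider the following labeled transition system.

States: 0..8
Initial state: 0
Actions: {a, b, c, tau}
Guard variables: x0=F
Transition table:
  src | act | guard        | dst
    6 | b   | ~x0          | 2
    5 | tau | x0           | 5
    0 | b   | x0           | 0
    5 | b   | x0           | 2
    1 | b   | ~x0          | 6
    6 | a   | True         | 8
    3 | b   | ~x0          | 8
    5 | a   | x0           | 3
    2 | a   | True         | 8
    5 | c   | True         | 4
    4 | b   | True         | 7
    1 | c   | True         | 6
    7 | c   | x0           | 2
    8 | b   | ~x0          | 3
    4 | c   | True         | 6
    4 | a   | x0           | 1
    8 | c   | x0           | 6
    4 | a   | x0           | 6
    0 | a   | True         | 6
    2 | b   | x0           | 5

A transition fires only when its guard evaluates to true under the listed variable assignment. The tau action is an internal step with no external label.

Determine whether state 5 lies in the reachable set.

Answer: UNREACHABLE

Trace:
11 transition(s) survive guard evaluation.
L0 = {0}
L1 = {6}  cumulative {0,6}
L2 = {2,8}  cumulative {0,2,6,8}
L3 = {3}  cumulative {0,2,3,6,8}
Reachable = {0,2,3,6,8}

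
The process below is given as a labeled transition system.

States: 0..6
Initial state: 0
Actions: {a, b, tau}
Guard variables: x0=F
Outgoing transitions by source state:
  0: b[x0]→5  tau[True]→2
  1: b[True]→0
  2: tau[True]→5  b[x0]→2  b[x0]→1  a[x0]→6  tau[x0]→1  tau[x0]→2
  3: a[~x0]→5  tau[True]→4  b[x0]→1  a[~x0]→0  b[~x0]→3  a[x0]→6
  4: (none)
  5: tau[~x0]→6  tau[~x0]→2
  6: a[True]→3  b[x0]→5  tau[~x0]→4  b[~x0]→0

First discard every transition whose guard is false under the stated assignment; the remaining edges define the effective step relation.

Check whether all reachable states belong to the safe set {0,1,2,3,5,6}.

Inv-set: {0,1,2,3,5,6}
Reachable = {0,2,3,4,5,6}
  0: safe
  2: safe
  3: safe
  4: VIOLATES
  5: safe
  6: safe
reach 4 via tau·tau·tau·tau — violates

Answer: INVARIANT VIOLATED at state 4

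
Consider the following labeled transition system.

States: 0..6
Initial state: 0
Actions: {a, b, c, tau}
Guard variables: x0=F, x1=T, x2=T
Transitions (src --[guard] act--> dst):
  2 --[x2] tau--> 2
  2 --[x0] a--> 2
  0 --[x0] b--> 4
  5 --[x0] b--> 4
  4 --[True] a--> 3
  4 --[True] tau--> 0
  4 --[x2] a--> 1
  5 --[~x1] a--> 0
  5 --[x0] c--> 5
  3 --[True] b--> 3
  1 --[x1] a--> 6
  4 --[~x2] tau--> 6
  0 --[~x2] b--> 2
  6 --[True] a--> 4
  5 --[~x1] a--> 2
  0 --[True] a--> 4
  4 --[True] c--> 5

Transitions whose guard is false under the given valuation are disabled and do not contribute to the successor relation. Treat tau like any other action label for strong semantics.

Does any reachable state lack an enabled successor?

Answer: DEADLOCK at state 5

Trace:
R = {0,1,3,4,5,6}
  0: a→4  [1 out]
  1: a→6  [1 out]
  3: b→3  [1 out]
  4: a→1  a→3  c→5  tau→0  [4 out]
  5: ∅  [STUCK]
  6: a→4  [1 out]
Path to 5: a·c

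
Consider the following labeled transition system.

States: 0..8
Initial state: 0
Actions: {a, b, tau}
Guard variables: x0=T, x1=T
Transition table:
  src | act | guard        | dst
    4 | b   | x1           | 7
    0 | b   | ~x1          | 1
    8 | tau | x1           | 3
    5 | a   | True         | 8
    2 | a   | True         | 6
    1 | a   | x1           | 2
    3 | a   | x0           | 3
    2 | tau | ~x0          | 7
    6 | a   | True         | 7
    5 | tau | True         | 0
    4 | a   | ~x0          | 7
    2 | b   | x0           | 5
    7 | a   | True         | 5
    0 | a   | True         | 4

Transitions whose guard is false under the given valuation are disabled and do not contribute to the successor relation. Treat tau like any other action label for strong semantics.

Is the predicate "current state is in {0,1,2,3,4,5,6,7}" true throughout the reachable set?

Inv-set: {0,1,2,3,4,5,6,7}
Reachable = {0,3,4,5,7,8}
  0: ok
  3: ok
  4: ok
  5: ok
  7: ok
  8: ✗ unsafe
witness against invariant: a·b·a·a → 8

Answer: INVARIANT VIOLATED at state 8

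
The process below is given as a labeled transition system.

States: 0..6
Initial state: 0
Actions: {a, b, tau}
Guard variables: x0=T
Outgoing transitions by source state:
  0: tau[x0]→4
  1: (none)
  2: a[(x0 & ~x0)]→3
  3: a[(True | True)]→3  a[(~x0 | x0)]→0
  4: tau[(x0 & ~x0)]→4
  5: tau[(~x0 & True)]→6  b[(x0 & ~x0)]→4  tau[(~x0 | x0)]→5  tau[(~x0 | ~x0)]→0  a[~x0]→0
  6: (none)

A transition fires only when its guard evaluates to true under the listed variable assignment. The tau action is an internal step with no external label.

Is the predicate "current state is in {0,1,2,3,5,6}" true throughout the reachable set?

Inv-set: {0,1,2,3,5,6}
R = {0,4}
  0: safe
  4: ✗ unsafe
reach 4 via tau — violates

Answer: INVARIANT VIOLATED at state 4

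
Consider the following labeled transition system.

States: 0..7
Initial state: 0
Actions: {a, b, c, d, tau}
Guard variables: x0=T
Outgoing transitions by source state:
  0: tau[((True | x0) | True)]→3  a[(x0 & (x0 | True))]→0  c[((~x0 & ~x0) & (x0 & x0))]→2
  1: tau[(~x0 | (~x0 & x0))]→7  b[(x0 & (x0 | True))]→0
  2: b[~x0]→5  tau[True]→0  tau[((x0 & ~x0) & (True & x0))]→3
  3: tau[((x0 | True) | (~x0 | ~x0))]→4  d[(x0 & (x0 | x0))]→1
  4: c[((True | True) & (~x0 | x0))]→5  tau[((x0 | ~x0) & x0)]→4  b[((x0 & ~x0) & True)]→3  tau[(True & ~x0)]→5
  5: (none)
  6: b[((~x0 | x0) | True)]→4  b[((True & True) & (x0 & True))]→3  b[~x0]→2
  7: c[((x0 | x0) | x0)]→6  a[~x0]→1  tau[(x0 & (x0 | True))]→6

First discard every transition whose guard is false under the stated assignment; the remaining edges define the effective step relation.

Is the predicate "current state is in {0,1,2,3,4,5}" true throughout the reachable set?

Safe = {0,1,2,3,4,5}
Reachable = {0,1,3,4,5}
  0: ✓
  1: ✓
  3: ✓
  4: ✓
  5: ✓

Answer: INVARIANT HOLDS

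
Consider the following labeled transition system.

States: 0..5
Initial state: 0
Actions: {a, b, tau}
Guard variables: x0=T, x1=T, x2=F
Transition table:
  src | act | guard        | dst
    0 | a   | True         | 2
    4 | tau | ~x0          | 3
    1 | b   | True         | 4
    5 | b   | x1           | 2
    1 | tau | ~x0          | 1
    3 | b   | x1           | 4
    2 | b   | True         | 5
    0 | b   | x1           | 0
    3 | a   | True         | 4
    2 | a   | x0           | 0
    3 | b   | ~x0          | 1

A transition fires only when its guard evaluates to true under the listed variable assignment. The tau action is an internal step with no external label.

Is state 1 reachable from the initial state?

After dropping false guards: 8 live edges.
L0 = {0}
L1 = {2}  now seen {0,2}
L2 = {5}  now seen {0,2,5}
Reach set: {0,2,5}

Answer: UNREACHABLE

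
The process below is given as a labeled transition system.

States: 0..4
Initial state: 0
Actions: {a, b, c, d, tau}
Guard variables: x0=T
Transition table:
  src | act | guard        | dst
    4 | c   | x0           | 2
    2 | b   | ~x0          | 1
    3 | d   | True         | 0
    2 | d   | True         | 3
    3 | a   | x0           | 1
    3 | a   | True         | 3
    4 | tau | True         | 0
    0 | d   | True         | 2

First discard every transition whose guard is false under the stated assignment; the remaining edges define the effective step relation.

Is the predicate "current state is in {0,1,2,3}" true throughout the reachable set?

Safe = {0,1,2,3}
Reach set: {0,1,2,3}
  0: ✓
  1: ✓
  2: ✓
  3: ✓

Answer: INVARIANT HOLDS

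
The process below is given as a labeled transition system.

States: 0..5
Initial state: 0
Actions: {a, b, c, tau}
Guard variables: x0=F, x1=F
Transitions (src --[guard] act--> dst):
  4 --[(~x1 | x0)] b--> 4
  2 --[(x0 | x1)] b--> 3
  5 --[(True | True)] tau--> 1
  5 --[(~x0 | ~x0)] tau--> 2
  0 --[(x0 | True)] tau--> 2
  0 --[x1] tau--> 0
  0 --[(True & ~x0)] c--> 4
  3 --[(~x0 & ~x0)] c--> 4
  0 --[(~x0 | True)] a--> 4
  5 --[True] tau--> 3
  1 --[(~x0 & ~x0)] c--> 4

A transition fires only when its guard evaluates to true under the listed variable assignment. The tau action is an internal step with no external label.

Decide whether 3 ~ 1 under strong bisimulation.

Bisimulation quotient by refinement:
  round 0: {{0,1,2,3,4,5}}
  round 1: {{0},{1,3},{2},{4},{5}}
stable after 2 split(s): 5 block(s)
[3]={1,3}  [1]={1,3}

Answer: BISIMILAR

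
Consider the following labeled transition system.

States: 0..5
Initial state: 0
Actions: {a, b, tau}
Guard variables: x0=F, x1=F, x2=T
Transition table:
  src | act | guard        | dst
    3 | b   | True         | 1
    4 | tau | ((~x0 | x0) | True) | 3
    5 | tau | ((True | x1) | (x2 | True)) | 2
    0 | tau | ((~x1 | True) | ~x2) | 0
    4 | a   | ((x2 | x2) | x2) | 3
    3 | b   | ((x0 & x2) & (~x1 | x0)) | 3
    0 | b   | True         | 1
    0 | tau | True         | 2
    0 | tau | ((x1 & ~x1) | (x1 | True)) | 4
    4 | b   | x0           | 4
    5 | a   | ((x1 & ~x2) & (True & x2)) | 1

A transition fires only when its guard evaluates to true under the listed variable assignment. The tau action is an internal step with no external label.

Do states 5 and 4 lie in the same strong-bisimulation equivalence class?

Bisimulation quotient by refinement:
  π0 = {{0,1,2,3,4,5}}
  π1 = {{0},{1,2},{3},{4},{5}}
5 equivalence class(es) (converged in 2)
5∈{5}, 4∈{4}

Answer: NOT BISIMILAR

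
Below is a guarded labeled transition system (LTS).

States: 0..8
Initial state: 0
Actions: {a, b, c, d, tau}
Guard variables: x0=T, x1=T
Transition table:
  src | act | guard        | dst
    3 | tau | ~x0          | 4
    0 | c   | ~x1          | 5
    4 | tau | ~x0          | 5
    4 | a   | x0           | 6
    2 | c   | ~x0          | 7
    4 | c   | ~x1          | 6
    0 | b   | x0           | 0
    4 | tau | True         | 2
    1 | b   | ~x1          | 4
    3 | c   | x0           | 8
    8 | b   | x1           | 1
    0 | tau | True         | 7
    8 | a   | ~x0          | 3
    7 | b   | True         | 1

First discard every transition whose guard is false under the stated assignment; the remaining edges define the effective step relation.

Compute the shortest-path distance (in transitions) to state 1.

BFS to 1:
  Layer 0: {0}
  Layer 1: {7}
  Layer 2: {1}
1 enters at depth 2; path tau·b

Answer: 2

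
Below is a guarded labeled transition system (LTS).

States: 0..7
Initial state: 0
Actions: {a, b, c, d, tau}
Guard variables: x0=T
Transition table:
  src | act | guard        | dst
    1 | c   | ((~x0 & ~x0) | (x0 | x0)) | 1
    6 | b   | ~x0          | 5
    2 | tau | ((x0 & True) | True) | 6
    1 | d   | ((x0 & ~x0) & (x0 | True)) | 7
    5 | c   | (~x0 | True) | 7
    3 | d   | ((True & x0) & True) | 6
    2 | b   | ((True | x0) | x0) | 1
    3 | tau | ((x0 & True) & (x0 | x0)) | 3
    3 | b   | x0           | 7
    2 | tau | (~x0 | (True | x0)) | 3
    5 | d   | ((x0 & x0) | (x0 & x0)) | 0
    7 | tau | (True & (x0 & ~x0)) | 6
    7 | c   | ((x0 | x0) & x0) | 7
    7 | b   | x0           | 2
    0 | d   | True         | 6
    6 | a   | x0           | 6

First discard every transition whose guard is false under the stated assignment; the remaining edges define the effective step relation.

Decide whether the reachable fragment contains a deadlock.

Reach set: {0,6}
  0: d→6  [1 exit(s)]
  6: a→6  [1 exit(s)]

Answer: DEADLOCK-FREE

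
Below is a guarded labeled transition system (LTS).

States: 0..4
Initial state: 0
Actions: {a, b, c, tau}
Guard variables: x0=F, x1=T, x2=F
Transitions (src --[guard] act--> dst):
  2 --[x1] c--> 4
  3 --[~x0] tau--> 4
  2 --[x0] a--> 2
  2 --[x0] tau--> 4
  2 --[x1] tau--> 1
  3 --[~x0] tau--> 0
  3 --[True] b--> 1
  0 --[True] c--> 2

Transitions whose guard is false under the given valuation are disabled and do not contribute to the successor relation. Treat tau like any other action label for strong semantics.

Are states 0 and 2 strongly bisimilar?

Refine partition for ~:
  round 0: {{0,1,2,3,4}}
  round 1: {{0},{1,4},{2},{3}}
Fixed point at round 2; 4 class(es).
[0]={0}  [2]={2}

Answer: NOT BISIMILAR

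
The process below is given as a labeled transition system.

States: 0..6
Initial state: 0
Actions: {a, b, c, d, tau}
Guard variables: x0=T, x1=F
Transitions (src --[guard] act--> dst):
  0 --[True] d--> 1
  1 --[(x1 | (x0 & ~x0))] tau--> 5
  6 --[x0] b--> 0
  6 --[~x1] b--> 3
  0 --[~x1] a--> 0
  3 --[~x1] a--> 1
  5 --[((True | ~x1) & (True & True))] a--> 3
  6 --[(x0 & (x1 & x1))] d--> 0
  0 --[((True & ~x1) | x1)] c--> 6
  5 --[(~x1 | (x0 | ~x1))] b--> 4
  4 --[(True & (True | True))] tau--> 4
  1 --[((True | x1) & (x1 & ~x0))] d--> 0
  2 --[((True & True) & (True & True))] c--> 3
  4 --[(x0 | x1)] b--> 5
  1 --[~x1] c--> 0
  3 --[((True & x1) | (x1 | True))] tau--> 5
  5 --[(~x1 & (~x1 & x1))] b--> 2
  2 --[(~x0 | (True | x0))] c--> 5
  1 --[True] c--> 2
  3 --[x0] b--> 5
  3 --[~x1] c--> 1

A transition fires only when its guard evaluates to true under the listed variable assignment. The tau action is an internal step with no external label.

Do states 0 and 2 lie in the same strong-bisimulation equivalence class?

Refine partition for ~:
  round 0: {{0,1,2,3,4,5,6}}
  round 1: {{0},{1,2},{3},{4},{5},{6}}
  round 2: {{0},{1},{2},{3},{4},{5},{6}}
Fixed point at round 3; 7 class(es).
class of 0: {0}; class of 2: {2}

Answer: NOT BISIMILAR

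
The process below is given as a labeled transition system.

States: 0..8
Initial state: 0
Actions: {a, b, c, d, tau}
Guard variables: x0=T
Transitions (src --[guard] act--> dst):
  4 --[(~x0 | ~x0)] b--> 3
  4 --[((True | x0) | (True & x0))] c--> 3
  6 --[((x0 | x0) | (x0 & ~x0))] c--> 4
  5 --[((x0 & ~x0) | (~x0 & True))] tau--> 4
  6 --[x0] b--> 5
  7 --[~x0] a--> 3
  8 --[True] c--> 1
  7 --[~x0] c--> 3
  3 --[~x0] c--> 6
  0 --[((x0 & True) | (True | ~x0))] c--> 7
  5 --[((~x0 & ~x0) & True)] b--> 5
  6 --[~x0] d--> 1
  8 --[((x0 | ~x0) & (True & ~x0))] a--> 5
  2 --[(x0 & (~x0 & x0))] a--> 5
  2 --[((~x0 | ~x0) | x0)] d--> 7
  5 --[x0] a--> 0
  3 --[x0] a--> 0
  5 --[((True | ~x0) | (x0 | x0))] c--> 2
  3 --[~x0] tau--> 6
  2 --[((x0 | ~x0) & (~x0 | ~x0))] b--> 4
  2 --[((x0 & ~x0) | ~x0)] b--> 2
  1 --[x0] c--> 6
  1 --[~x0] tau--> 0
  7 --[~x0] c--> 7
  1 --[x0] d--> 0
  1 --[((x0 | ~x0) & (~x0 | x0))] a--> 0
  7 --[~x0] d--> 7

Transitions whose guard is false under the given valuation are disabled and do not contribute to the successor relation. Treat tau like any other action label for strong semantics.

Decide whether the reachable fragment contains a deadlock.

Answer: DEADLOCK at state 7

Analysis:
Reach set: {0,7}
  0: c→7  [1 out]
  7: ∅  [no exit]
witness 7: c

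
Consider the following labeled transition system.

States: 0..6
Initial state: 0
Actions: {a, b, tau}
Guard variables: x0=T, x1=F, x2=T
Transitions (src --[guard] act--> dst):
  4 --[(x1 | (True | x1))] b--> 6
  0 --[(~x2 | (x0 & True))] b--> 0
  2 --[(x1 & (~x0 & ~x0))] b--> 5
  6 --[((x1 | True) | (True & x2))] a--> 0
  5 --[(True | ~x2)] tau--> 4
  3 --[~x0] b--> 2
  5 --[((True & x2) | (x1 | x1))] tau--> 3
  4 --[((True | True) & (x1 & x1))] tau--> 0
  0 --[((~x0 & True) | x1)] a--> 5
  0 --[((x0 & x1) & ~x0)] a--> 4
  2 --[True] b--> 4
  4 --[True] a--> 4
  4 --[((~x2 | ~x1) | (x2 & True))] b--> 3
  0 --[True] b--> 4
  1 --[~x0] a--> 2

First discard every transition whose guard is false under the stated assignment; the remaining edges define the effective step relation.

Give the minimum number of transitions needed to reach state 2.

Answer: UNREACHABLE

Working:
BFS to 2:
  depth 0: {0}
  depth 1: {4}
  depth 2: {3,6}
2 never appears.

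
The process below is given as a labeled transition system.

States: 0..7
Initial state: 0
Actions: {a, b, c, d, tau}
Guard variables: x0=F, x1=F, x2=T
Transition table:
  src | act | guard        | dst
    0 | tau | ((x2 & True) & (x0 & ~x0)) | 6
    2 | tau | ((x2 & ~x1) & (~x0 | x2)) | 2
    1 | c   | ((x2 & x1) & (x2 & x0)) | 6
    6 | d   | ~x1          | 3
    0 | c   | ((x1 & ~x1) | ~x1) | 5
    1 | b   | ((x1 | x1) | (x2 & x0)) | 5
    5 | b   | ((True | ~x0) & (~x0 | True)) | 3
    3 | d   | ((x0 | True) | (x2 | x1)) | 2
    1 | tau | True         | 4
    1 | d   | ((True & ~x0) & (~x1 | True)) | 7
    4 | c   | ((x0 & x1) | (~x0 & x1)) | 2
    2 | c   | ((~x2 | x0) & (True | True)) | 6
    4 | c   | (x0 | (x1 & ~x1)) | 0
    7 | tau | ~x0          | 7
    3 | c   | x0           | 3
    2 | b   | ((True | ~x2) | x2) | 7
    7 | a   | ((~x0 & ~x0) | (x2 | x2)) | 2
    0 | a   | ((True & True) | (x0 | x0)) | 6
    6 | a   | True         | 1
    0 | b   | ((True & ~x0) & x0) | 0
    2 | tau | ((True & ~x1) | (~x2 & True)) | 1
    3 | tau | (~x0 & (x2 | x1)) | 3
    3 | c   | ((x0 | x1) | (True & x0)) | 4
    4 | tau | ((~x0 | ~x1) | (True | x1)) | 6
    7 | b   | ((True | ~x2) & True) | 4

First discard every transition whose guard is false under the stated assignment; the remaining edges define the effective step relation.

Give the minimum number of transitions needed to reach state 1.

BFS to 1:
  L0 = {0}
  L1 = {5,6}
  L2 = {1,3}
depth(1)=2, e.g. a·a

Answer: 2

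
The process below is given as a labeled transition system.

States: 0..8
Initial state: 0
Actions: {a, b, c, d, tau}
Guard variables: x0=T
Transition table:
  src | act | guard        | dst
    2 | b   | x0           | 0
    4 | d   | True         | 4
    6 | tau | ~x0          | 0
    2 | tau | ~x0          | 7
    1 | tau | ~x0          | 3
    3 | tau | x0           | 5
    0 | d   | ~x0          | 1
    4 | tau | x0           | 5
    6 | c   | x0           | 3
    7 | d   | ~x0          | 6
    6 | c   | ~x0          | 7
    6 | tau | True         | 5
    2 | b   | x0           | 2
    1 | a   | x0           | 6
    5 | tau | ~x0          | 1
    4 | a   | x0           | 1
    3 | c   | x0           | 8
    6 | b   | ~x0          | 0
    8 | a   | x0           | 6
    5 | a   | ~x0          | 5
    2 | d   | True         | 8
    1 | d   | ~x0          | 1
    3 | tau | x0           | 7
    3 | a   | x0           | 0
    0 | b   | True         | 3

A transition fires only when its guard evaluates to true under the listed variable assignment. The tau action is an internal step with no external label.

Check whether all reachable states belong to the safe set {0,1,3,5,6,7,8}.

Answer: INVARIANT HOLDS

Analysis:
Allowed set {0,1,3,5,6,7,8}
Reach set: {0,3,5,6,7,8}
  0: ok
  3: ok
  5: ok
  6: ok
  7: ok
  8: ok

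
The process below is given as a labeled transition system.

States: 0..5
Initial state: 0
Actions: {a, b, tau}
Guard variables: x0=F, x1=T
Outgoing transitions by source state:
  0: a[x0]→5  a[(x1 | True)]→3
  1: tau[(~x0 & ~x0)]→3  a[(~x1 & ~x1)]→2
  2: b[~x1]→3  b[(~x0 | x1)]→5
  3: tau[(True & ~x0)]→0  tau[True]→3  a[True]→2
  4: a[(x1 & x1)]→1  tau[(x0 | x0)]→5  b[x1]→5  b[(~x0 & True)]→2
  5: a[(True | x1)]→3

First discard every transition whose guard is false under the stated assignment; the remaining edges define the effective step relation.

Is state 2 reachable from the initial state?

Answer: REACHABLE

Analysis:
10 transition(s) survive guard evaluation.
Layer 0: {0}
Layer 1: {3}  total {0,3}
Layer 2: {2}  total {0,2,3}
Layer 3: {5}  total {0,2,3,5}
Reachable = {0,2,3,5}
Path to 2: a·a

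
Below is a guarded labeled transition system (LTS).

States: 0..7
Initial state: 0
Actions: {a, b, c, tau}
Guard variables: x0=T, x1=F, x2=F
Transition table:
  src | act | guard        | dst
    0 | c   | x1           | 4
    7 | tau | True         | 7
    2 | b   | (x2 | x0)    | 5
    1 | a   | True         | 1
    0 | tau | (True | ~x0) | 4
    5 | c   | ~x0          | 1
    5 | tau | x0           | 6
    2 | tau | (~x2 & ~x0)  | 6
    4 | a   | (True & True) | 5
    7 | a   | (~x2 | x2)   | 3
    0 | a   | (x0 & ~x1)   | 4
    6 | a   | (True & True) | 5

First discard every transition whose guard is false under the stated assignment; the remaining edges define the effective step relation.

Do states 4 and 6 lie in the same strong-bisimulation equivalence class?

Compute ~ classes (split until stable):
  P[0] = {{0,1,2,3,4,5,6,7}}
  P[1] = {{0,7},{1,4,6},{2},{3},{5}}
  P[2] = {{0},{1},{2},{3},{4,6},{5},{7}}
7 equivalence class(es) (converged in 3)
4∈{4,6}, 6∈{4,6}

Answer: BISIMILAR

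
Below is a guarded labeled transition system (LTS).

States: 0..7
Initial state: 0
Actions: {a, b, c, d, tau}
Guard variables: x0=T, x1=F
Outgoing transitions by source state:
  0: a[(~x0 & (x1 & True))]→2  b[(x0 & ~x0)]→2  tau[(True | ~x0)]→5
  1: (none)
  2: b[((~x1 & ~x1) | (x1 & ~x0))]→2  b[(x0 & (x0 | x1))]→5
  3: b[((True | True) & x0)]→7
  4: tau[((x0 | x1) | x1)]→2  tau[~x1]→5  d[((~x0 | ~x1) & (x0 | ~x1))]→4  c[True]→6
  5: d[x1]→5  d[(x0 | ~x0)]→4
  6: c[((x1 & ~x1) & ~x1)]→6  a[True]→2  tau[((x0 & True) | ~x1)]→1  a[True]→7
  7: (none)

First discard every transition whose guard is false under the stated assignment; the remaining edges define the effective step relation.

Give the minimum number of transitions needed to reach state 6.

Answer: 3

Working:
Breadth-first toward 6:
  L0 = {0}
  L1 = {5}
  L2 = {4}
  L3 = {2,6}
6 enters at depth 3; path tau·d·c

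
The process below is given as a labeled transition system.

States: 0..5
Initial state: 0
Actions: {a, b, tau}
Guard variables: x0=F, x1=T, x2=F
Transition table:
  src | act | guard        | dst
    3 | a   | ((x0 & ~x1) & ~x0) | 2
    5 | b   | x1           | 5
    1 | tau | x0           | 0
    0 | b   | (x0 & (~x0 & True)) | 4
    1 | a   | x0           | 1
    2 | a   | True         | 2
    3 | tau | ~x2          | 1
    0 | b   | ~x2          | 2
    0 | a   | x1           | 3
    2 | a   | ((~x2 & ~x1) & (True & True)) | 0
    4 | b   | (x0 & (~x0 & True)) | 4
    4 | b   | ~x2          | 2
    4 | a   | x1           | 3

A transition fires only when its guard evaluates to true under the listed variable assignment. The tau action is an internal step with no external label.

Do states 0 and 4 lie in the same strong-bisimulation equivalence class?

Bisimulation quotient by refinement:
  round 0: {{0,1,2,3,4,5}}
  round 1: {{0,4},{1},{2},{3},{5}}
Fixed point at round 2; 5 class(es).
0∈{0,4}, 4∈{0,4}

Answer: BISIMILAR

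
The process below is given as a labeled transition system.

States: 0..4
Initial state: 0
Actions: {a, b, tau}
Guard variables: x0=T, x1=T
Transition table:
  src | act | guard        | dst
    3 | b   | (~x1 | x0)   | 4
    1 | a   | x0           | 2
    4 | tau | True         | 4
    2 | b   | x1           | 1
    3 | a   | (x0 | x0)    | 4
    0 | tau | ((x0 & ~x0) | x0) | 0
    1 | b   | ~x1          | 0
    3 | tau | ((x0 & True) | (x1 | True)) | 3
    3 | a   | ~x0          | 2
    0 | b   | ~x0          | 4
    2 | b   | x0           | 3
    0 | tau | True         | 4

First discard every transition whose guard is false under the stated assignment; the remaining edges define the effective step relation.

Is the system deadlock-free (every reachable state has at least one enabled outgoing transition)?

Answer: DEADLOCK-FREE

Working:
Reach set: {0,4}
  0: tau→0  tau→4  [2 out]
  4: tau→4  [1 out]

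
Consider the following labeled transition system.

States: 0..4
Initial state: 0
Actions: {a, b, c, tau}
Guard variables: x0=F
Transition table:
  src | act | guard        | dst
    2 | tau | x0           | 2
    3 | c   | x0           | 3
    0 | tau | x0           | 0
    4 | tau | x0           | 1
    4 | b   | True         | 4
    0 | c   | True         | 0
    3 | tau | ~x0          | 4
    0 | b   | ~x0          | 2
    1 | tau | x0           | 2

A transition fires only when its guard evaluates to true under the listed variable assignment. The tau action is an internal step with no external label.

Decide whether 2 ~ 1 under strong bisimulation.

Compute ~ classes (split until stable):
  π0 = {{0,1,2,3,4}}
  π1 = {{0},{1,2},{3},{4}}
stable after 2 split(s): 4 block(s)
2∈{1,2}, 1∈{1,2}

Answer: BISIMILAR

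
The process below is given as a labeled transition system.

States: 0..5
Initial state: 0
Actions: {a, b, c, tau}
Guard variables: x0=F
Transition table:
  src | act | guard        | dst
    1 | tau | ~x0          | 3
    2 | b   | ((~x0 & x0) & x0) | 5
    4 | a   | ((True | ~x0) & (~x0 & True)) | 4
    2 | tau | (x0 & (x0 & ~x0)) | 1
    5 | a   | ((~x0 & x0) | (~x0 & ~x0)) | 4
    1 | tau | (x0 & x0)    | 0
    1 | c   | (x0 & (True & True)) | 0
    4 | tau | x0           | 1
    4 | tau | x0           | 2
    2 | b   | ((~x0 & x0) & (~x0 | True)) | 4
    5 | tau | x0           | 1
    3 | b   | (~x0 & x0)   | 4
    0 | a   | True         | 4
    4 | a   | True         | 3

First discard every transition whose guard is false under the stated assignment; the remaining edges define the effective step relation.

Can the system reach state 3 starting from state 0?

Answer: REACHABLE

Analysis:
After dropping false guards: 5 live edges.
depth 0: {0}
depth 1: {4}  now seen {0,4}
depth 2: {3}  now seen {0,3,4}
Reach set: {0,3,4}
witness 3: a·a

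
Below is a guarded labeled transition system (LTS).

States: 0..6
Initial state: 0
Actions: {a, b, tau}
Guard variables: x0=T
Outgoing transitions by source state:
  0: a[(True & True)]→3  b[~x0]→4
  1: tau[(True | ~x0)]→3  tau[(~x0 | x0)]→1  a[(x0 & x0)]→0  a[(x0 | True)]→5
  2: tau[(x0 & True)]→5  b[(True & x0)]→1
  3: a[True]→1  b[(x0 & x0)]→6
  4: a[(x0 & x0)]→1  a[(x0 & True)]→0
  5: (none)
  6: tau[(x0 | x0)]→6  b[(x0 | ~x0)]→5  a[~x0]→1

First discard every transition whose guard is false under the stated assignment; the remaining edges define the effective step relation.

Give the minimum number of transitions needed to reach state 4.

Answer: UNREACHABLE

Working:
BFS to 4:
  L0 = {0}
  L1 = {3}
  L2 = {1,6}
  L3 = {5}
4 never appears.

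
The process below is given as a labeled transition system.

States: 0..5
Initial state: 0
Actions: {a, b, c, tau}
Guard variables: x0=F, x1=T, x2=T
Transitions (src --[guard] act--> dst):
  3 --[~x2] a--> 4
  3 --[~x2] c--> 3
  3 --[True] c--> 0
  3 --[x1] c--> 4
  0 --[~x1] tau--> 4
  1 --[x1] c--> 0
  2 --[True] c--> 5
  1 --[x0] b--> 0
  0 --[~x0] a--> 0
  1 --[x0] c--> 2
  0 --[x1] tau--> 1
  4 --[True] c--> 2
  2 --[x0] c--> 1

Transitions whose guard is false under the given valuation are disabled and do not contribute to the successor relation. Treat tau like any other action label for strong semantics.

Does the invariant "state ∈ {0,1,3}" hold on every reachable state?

Safe = {0,1,3}
R = {0,1}
  0: safe
  1: safe

Answer: INVARIANT HOLDS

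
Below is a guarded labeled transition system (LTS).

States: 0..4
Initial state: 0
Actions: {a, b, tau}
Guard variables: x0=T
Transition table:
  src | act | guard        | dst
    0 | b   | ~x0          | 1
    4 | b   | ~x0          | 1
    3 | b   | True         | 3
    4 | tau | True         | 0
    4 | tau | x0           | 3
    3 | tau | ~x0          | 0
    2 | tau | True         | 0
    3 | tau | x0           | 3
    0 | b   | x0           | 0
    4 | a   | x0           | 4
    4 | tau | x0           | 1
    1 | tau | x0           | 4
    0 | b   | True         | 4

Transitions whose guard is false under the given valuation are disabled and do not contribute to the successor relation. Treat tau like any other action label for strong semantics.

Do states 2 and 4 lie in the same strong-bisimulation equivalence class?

Compute ~ classes (split until stable):
  π0 = {{0,1,2,3,4}}
  π1 = {{0},{1,2},{3},{4}}
  π2 = {{0},{1},{2},{3},{4}}
Fixed point at round 3; 5 class(es).
[2]={2}  [4]={4}

Answer: NOT BISIMILAR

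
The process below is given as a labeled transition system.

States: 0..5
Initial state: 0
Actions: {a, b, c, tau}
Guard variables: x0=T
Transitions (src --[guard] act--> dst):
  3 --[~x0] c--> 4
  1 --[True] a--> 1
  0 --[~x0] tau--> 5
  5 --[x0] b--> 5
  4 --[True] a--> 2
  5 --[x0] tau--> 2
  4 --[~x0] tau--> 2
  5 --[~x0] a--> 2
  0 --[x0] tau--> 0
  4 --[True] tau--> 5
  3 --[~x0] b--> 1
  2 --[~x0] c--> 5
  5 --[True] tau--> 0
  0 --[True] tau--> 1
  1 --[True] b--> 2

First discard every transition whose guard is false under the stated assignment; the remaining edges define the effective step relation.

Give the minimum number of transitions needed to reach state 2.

Layered search for 2:
  L0 = {0}
  L1 = {1}
  L2 = {2}
first hit 2 at d=2 via tau·b

Answer: 2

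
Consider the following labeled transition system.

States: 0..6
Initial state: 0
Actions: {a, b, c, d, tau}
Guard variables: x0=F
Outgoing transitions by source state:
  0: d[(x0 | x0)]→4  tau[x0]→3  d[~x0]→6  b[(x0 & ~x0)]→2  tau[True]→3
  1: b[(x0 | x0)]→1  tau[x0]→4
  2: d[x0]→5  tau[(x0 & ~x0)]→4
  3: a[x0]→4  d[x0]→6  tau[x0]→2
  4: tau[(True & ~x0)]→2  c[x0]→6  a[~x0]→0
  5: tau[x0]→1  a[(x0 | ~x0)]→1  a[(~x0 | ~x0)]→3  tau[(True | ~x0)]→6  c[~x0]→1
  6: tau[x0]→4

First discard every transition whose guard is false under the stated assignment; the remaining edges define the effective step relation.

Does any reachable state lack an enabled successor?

Answer: DEADLOCK at state 3

Analysis:
Reach set: {0,3,6}
  0: d→6  tau→3  [deg 2]
  3: ∅  [deadlock]
  6: ∅  [deadlock]
Path to 3: tau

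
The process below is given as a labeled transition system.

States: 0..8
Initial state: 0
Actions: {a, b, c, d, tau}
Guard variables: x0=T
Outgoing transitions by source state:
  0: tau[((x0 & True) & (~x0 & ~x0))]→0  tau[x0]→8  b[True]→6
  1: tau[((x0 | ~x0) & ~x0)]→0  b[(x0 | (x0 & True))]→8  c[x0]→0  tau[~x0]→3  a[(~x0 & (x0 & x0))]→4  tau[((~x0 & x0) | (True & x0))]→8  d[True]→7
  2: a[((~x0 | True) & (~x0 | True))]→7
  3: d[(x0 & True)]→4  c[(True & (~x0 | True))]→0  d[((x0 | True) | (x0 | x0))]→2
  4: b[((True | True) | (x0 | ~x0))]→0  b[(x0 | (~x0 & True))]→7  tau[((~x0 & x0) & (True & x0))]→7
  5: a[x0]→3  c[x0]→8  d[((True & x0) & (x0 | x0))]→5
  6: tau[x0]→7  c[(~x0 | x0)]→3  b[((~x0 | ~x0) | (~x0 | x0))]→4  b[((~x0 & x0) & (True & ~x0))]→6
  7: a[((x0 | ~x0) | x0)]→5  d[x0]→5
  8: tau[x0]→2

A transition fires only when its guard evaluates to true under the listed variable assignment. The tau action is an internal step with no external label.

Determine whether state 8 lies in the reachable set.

Answer: REACHABLE

Trace:
Guard filter leaves 21 enabled edge(s).
Layer 0: {0}
Layer 1: {6,8}  cumulative {0,6,8}
Layer 2: {2,3,4,7}  cumulative {0,2,3,4,6,7,8}
Layer 3: {5}  cumulative {0,2,3,4,5,6,7,8}
Reach set: {0,2,3,4,5,6,7,8}
trace reaching 8: tau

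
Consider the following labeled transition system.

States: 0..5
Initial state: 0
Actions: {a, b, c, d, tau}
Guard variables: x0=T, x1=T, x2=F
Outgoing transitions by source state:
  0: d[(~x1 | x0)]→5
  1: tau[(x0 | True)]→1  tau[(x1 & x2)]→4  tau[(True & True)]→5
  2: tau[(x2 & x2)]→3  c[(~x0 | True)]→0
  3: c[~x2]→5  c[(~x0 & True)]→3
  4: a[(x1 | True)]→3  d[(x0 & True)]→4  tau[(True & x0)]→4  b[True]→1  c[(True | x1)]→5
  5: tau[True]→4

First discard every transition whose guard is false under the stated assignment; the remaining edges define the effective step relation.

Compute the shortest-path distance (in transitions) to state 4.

BFS to 4:
  depth 0: {0}
  depth 1: {5}
  depth 2: {4}
depth(4)=2, e.g. d·tau

Answer: 2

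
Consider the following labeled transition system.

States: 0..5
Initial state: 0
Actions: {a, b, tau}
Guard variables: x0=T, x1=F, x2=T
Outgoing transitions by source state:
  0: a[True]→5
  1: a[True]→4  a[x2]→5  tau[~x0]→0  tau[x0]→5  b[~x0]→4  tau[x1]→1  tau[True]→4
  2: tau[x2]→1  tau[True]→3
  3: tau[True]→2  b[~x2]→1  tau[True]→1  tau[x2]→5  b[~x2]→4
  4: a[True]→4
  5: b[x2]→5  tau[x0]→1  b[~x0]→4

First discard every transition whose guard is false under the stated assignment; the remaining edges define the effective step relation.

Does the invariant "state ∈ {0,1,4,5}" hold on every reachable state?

Answer: INVARIANT HOLDS

Trace:
Inv-set: {0,1,4,5}
Reachable = {0,1,4,5}
  0: ok
  1: ok
  4: ok
  5: ok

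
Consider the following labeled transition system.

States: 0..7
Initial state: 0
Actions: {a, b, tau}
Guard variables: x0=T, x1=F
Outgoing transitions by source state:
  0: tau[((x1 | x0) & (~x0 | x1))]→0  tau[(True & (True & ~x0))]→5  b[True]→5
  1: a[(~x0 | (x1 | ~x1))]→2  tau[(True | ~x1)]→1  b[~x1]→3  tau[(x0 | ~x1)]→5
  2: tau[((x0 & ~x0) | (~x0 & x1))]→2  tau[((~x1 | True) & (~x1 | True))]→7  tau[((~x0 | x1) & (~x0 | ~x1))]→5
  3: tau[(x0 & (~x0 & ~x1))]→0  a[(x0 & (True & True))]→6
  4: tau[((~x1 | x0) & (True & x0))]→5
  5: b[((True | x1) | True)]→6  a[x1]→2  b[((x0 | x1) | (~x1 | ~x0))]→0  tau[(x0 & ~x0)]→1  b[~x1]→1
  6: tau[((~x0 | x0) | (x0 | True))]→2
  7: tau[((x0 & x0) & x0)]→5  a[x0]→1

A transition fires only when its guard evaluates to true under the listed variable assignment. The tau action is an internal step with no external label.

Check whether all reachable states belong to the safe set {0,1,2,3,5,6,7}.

Inv-set: {0,1,2,3,5,6,7}
Reachable = {0,1,2,3,5,6,7}
  0: safe
  1: safe
  2: safe
  3: safe
  5: safe
  6: safe
  7: safe

Answer: INVARIANT HOLDS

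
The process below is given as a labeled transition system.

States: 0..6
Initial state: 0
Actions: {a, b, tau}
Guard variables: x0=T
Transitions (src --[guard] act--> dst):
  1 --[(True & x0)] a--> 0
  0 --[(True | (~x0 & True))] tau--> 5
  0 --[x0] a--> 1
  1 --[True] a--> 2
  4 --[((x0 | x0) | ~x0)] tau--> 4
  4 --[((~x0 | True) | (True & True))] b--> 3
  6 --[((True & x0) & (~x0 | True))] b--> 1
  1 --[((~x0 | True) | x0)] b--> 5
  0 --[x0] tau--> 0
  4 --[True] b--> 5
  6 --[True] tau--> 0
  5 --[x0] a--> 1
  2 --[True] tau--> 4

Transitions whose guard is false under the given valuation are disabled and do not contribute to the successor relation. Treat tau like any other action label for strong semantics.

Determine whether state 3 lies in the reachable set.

Guard filter leaves 13 enabled edge(s).
L0 = {0}
L1 = {1,5}  now seen {0,1,5}
L2 = {2}  now seen {0,1,2,5}
L3 = {4}  now seen {0,1,2,4,5}
L4 = {3}  now seen {0,1,2,3,4,5}
R = {0,1,2,3,4,5}
trace reaching 3: a·a·tau·b

Answer: REACHABLE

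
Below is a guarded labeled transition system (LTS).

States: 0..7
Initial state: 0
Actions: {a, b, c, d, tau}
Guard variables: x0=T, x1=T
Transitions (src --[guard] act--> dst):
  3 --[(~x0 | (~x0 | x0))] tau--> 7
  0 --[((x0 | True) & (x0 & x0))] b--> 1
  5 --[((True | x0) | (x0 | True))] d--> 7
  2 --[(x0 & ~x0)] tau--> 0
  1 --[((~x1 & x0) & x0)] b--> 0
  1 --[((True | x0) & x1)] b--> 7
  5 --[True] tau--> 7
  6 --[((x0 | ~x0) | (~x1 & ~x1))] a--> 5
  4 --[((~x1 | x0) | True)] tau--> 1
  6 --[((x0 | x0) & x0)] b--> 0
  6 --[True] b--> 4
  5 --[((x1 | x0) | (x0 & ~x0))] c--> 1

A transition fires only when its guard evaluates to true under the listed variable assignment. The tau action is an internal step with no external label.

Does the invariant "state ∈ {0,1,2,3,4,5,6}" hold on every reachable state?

Answer: INVARIANT VIOLATED at state 7

Trace:
Inv-set: {0,1,2,3,4,5,6}
Reach set: {0,1,7}
  0: ✓
  1: ✓
  7: outside
counterexample path to 7: b·b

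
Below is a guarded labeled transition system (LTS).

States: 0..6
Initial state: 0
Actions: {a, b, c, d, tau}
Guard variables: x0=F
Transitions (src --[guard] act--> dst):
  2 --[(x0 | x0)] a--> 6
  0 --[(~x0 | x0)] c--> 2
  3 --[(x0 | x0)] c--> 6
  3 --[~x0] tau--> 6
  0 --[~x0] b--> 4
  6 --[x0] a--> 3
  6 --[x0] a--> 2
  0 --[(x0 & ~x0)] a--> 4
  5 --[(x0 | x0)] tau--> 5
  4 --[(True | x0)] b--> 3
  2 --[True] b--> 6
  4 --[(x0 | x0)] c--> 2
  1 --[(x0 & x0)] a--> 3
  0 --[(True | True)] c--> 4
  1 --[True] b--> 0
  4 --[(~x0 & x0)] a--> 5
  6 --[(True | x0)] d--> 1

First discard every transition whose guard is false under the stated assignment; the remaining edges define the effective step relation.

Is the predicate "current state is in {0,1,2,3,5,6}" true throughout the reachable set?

Safe = {0,1,2,3,5,6}
Reachable = {0,1,2,3,4,6}
  0: safe
  1: safe
  2: safe
  3: safe
  4: outside
  6: safe
reach 4 via c — violates

Answer: INVARIANT VIOLATED at state 4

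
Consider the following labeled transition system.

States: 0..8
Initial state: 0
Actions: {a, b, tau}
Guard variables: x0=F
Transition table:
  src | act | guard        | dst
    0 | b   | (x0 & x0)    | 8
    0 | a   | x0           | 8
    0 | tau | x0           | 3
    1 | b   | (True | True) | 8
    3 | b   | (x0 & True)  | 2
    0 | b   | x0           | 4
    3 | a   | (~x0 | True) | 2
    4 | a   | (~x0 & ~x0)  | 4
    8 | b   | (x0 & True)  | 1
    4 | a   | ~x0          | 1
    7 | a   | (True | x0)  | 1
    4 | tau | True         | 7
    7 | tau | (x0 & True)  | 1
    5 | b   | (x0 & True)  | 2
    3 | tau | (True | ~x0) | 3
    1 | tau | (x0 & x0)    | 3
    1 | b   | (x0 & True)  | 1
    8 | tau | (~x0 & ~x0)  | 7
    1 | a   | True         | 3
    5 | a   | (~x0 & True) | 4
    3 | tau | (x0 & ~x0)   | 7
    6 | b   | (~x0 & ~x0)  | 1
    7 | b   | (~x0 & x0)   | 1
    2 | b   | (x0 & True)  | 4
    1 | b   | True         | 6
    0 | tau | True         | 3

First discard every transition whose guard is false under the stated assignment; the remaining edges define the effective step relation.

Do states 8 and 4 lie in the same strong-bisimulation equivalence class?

Bisimulation quotient by refinement:
  P[0] = {{0,1,2,3,4,5,6,7,8}}
  P[1] = {{0,8},{1},{2},{3,4},{5,7},{6}}
  P[2] = {{0},{1},{2},{3},{4},{5},{6},{7},{8}}
9 equivalence class(es) (converged in 3)
8∈{8}, 4∈{4}

Answer: NOT BISIMILAR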